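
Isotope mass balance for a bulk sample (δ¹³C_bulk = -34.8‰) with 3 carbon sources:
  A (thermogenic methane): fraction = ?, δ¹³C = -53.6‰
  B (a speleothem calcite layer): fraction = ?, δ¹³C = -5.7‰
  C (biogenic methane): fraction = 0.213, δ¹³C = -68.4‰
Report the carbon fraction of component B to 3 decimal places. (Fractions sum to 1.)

0.458

Let f_B and f_A be the unknown fractions; fractions sum to 1 so f_B + f_A = 0.787.
Mass balance: Σ fᵢ·δᵢ = δ_bulk ⇒ f_B·(-5.7) + f_A·(-53.6) = -34.8 − (-14.569) = -20.231
Substitute f_A = 0.787 − f_B:
f_B·(-5.7 − -53.6) = -20.231 − 0.787×(-53.6) = 21.952
f_B = 21.952 / 47.9 = 0.4583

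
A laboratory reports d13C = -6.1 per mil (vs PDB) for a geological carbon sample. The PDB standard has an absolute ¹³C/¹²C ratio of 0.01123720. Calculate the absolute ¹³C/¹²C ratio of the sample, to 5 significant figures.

0.011169

R_sample = R_standard × (d13C/1000 + 1)
R_sample = 0.01123720 × (-6.1/1000 + 1) = 0.01123720 × 0.993900
R_sample = 0.0111687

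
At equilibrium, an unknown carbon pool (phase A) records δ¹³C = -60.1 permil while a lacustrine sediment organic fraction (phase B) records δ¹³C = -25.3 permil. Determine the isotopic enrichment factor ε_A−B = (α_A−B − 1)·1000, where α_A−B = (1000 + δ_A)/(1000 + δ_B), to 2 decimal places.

α_A−B = (1000 + -60.1) / (1000 + -25.3) = 939.9 / 974.7 = 0.964297
ε_A−B = (0.964297 − 1) × 1000 = -35.703 permil
(The approximation ε ≈ δ_A − δ_B would give -34.8 permil.)

-35.70 permil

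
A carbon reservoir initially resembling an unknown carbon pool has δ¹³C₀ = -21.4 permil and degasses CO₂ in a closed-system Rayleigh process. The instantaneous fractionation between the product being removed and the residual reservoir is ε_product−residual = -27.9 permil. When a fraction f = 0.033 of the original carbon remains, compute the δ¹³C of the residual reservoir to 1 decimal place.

Rayleigh residual: δ_res = (δ₀ + 1000)·f^(α−1) − 1000
α = ε/1000 + 1 = 0.97210, so α − 1 = -0.02790
f^(α−1) = 0.033^(-0.02790) = 1.099850
δ_res = (-21.4 + 1000) × 1.099850 − 1000 = 1076.313 − 1000 = 76.31 permil

76.3 permil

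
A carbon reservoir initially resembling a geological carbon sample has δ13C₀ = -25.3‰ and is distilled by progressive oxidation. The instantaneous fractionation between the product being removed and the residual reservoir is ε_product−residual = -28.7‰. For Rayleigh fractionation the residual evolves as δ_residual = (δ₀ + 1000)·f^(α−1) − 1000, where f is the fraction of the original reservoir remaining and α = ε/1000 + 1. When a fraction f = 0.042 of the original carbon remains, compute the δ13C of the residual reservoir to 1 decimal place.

67.5‰

Rayleigh residual: δ_res = (δ₀ + 1000)·f^(α−1) − 1000
α = ε/1000 + 1 = 0.97130, so α − 1 = -0.02870
f^(α−1) = 0.042^(-0.02870) = 1.095249
δ_res = (-25.3 + 1000) × 1.095249 − 1000 = 1067.539 − 1000 = 67.54‰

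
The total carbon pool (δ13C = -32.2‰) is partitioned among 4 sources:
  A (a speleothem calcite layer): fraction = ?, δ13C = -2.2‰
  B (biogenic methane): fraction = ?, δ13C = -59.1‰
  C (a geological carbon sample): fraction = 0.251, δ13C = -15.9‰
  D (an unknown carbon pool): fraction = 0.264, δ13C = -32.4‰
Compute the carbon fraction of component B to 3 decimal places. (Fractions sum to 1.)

0.327

Let f_B and f_A be the unknown fractions; fractions sum to 1 so f_B + f_A = 0.485.
Mass balance: Σ fᵢ·δᵢ = δ_bulk ⇒ f_B·(-59.1) + f_A·(-2.2) = -32.2 − (-12.544) = -19.656
Substitute f_A = 0.485 − f_B:
f_B·(-59.1 − -2.2) = -19.656 − 0.485×(-2.2) = -18.589
f_B = -18.589 / -56.9 = 0.3267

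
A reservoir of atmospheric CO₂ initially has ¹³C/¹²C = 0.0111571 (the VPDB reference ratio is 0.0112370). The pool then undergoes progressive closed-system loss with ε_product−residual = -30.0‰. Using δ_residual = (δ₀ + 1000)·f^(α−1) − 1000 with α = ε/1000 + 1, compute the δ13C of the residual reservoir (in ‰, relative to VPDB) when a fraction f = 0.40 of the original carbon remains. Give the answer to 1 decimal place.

δ₀ = (0.0111571/0.0112370 − 1)×1000 = (0.992890 − 1)×1000 = -7.110‰
α − 1 = ε/1000 = -0.0300
f^(α−1) = 0.40^(-0.0300) = 1.027870
δ_res = (-7.110 + 1000) × 1.027870 − 1000 = 1020.561 − 1000 = 20.56‰

20.6‰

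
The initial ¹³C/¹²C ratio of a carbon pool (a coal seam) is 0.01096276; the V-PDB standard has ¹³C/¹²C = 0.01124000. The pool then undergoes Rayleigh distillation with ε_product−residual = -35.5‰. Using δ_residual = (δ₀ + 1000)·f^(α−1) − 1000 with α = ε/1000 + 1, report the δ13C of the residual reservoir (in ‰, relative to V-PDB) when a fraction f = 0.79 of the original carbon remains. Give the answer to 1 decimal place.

-16.5‰

δ₀ = (0.01096276/0.01124000 − 1)×1000 = (0.975335 − 1)×1000 = -24.665‰
α − 1 = ε/1000 = -0.0355
f^(α−1) = 0.79^(-0.0355) = 1.008403
δ_res = (-24.665 + 1000) × 1.008403 − 1000 = 983.531 − 1000 = -16.47‰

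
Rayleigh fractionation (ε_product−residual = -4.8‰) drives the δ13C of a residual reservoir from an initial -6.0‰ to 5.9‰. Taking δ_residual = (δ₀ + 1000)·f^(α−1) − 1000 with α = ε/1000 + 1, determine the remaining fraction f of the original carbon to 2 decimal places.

α − 1 = ε/1000 = -0.0048
(δ_res + 1000)/(δ₀ + 1000) = (5.9 + 1000)/(-6.0 + 1000) = 1005.9/994.0 = 1.011972
f = 1.011972^(1/-0.0048) = exp(ln(1.011972)/-0.0048) = exp(0.01190/-0.0048)
f = exp(-2.4793) = 0.0838

0.08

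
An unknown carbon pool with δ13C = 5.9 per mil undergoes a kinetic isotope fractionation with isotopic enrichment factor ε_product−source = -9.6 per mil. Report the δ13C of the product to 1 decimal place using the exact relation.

-3.8 per mil

To first order, δ_product ≈ δ_source + ε = -3.7 per mil.
Exactly, δ_product = (δ_source + 1000)·(ε/1000 + 1) − 1000.
δ_product = (5.9 + 1000) × (-9.6/1000 + 1) − 1000
δ_product = -3.76 per mil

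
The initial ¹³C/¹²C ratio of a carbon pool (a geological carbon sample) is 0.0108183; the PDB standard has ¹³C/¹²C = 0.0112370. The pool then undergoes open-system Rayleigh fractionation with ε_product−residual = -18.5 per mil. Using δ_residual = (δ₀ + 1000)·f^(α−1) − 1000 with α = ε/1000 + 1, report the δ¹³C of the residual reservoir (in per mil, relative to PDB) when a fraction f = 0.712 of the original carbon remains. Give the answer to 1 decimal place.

δ₀ = (0.0108183/0.0112370 − 1)×1000 = (0.962739 − 1)×1000 = -37.261 per mil
α − 1 = ε/1000 = -0.0185
f^(α−1) = 0.712^(-0.0185) = 1.006304
δ_res = (-37.261 + 1000) × 1.006304 − 1000 = 968.808 − 1000 = -31.19 per mil

-31.2 per mil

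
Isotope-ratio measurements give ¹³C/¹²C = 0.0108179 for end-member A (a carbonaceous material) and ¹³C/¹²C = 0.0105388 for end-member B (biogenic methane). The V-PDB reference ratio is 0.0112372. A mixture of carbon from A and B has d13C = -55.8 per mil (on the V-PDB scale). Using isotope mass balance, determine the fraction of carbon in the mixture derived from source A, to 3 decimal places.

δ_A = (0.0108179/0.0112372 − 1)×1000 = (0.962686 − 1)×1000 = -37.314 per mil
δ_B = (0.0105388/0.0112372 − 1)×1000 = (0.937849 − 1)×1000 = -62.151 per mil
f_A = (δ_mix − δ_B)/(δ_A − δ_B) = (-55.8 − (-62.151))/(-37.314 − (-62.151))
f_A = 6.351 / 24.837 = 0.2557

0.256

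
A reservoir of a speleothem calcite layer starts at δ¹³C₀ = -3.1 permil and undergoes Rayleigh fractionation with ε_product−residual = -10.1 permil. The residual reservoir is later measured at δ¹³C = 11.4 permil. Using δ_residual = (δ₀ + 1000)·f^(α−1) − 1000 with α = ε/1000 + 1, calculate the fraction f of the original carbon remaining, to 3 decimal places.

α − 1 = ε/1000 = -0.0101
(δ_res + 1000)/(δ₀ + 1000) = (11.4 + 1000)/(-3.1 + 1000) = 1011.4/996.9 = 1.014545
f = 1.014545^(1/-0.0101) = exp(ln(1.014545)/-0.0101) = exp(0.01444/-0.0101)
f = exp(-1.4297) = 0.2394

0.239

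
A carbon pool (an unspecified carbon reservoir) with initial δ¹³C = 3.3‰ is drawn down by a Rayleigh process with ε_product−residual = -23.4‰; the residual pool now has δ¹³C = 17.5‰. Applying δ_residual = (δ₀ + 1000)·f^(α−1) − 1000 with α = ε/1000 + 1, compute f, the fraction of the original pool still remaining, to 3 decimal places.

0.548

α − 1 = ε/1000 = -0.0234
(δ_res + 1000)/(δ₀ + 1000) = (17.5 + 1000)/(3.3 + 1000) = 1017.5/1003.3 = 1.014153
f = 1.014153^(1/-0.0234) = exp(ln(1.014153)/-0.0234) = exp(0.01405/-0.0234)
f = exp(-0.6006) = 0.5485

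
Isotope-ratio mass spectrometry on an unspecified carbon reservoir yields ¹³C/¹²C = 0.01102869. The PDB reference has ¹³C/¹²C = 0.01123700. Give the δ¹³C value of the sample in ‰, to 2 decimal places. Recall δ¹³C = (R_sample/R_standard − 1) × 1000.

δ¹³C = (R_sample / R_standard − 1) × 1000
R_sample / R_standard = 0.01102869 / 0.01123700 = 0.981462
δ¹³C = (0.981462 − 1) × 1000 = -18.538‰

-18.54‰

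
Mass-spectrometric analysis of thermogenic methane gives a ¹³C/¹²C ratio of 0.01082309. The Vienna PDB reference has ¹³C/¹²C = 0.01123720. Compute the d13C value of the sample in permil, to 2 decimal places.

d13C = (R_sample / R_standard − 1) × 1000
R_sample / R_standard = 0.01082309 / 0.01123720 = 0.963148
d13C = (0.963148 − 1) × 1000 = -36.852 permil

-36.85 permil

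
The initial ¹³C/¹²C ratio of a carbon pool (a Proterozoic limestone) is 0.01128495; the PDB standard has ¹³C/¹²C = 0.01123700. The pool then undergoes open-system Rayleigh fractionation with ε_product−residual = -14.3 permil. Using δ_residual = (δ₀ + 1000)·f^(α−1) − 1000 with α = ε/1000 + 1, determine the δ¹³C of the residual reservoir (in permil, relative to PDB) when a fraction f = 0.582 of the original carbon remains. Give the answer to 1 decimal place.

δ₀ = (0.01128495/0.01123700 − 1)×1000 = (1.004267 − 1)×1000 = 4.267 permil
α − 1 = ε/1000 = -0.0143
f^(α−1) = 0.582^(-0.0143) = 1.007770
δ_res = (4.267 + 1000) × 1.007770 − 1000 = 1012.071 − 1000 = 12.07 permil

12.1 permil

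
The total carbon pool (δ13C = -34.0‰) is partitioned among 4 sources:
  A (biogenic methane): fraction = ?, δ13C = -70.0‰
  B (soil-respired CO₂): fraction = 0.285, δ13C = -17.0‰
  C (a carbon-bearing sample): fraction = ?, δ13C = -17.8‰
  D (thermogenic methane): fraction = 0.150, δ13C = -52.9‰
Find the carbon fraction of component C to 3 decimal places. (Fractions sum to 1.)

0.351

Let f_C and f_A be the unknown fractions; fractions sum to 1 so f_C + f_A = 0.565.
Mass balance: Σ fᵢ·δᵢ = δ_bulk ⇒ f_C·(-17.8) + f_A·(-70.0) = -34.0 − (-12.780) = -21.220
Substitute f_A = 0.565 − f_C:
f_C·(-17.8 − -70.0) = -21.220 − 0.565×(-70.0) = 18.330
f_C = 18.330 / 52.2 = 0.3511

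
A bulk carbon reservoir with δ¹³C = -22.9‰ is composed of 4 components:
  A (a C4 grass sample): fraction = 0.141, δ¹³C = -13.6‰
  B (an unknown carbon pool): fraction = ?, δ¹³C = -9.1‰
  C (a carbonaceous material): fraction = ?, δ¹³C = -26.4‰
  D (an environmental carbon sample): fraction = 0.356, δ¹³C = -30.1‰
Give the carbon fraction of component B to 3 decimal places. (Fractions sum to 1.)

0.174

Let f_B and f_C be the unknown fractions; fractions sum to 1 so f_B + f_C = 0.503.
Mass balance: Σ fᵢ·δᵢ = δ_bulk ⇒ f_B·(-9.1) + f_C·(-26.4) = -22.9 − (-12.633) = -10.267
Substitute f_C = 0.503 − f_B:
f_B·(-9.1 − -26.4) = -10.267 − 0.503×(-26.4) = 3.012
f_B = 3.012 / 17.3 = 0.1741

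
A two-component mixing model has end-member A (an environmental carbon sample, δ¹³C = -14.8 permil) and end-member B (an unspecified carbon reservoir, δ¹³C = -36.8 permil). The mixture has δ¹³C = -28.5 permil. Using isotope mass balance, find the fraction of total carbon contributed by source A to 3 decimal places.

0.377

δ_mix = f_A·δ_A + (1 − f_A)·δ_B  ⇒  f_A = (δ_mix − δ_B)/(δ_A − δ_B)
f_A = (-28.5 − (-36.8)) / (-14.8 − (-36.8))
f_A = 8.3 / 22.0 = 0.3773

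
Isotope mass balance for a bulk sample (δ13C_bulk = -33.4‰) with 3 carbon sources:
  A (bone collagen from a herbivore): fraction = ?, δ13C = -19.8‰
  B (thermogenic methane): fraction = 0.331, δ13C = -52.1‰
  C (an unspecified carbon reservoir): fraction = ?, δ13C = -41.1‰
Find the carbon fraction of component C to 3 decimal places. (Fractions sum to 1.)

Let f_C and f_A be the unknown fractions; fractions sum to 1 so f_C + f_A = 0.669.
Mass balance: Σ fᵢ·δᵢ = δ_bulk ⇒ f_C·(-41.1) + f_A·(-19.8) = -33.4 − (-17.245) = -16.155
Substitute f_A = 0.669 − f_C:
f_C·(-41.1 − -19.8) = -16.155 − 0.669×(-19.8) = -2.909
f_C = -2.909 / -21.3 = 0.1366

0.137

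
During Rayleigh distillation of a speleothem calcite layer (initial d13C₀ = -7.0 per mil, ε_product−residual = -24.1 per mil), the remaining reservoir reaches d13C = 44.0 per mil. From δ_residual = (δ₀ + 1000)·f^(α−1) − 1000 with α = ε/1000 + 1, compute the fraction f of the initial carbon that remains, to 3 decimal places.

α − 1 = ε/1000 = -0.0241
(δ_res + 1000)/(δ₀ + 1000) = (44.0 + 1000)/(-7.0 + 1000) = 1044.0/993.0 = 1.051360
f = 1.051360^(1/-0.0241) = exp(ln(1.051360)/-0.0241) = exp(0.05008/-0.0241)
f = exp(-2.0782) = 0.1252

0.125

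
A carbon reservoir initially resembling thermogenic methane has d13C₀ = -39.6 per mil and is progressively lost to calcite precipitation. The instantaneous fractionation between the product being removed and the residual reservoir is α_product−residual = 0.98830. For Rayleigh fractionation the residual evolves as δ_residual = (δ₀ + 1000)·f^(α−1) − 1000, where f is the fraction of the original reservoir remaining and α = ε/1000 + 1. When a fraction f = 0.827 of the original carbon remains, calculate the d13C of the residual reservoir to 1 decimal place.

Rayleigh residual: δ_res = (δ₀ + 1000)·f^(α−1) − 1000
α − 1 = -0.01170
f^(α−1) = 0.827^(-0.01170) = 1.002225
δ_res = (-39.6 + 1000) × 1.002225 − 1000 = 962.537 − 1000 = -37.46 per mil

-37.5 per mil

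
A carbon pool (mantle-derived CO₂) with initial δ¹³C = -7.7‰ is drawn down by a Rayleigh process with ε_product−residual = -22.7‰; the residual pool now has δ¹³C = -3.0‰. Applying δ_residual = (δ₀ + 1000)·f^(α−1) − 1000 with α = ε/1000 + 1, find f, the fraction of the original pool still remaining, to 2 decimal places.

0.81

α − 1 = ε/1000 = -0.0227
(δ_res + 1000)/(δ₀ + 1000) = (-3.0 + 1000)/(-7.7 + 1000) = 997.0/992.3 = 1.004736
f = 1.004736^(1/-0.0227) = exp(ln(1.004736)/-0.0227) = exp(0.00473/-0.0227)
f = exp(-0.2082) = 0.8121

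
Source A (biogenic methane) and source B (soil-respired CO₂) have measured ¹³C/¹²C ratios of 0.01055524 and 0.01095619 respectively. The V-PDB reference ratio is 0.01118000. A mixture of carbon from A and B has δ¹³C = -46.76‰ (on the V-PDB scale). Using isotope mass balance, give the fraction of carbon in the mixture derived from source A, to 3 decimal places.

δ_A = (0.01055524/0.01118000 − 1)×1000 = (0.944118 − 1)×1000 = -55.882‰
δ_B = (0.01095619/0.01118000 − 1)×1000 = (0.979981 − 1)×1000 = -20.019‰
f_A = (δ_mix − δ_B)/(δ_A − δ_B) = (-46.76 − (-20.019))/(-55.882 − (-20.019))
f_A = -26.741 / -35.863 = 0.7456

0.746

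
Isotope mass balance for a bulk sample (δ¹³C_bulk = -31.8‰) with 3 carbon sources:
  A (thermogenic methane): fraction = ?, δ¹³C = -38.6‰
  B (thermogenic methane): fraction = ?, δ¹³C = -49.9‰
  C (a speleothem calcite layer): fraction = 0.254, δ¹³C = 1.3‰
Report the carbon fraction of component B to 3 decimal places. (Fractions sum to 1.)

0.295

Let f_B and f_A be the unknown fractions; fractions sum to 1 so f_B + f_A = 0.746.
Mass balance: Σ fᵢ·δᵢ = δ_bulk ⇒ f_B·(-49.9) + f_A·(-38.6) = -31.8 − (0.330) = -32.130
Substitute f_A = 0.746 − f_B:
f_B·(-49.9 − -38.6) = -32.130 − 0.746×(-38.6) = -3.335
f_B = -3.335 / -11.3 = 0.2951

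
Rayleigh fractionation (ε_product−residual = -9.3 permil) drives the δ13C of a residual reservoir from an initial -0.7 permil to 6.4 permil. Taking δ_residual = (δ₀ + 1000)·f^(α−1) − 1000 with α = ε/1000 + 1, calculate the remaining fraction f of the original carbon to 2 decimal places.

α − 1 = ε/1000 = -0.0093
(δ_res + 1000)/(δ₀ + 1000) = (6.4 + 1000)/(-0.7 + 1000) = 1006.4/999.3 = 1.007105
f = 1.007105^(1/-0.0093) = exp(ln(1.007105)/-0.0093) = exp(0.00708/-0.0093)
f = exp(-0.7613) = 0.4671

0.47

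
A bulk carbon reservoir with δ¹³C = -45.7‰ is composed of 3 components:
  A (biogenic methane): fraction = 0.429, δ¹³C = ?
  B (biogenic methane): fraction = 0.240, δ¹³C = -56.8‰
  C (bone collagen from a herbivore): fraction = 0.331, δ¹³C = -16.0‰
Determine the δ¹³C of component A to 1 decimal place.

-62.4‰

Isotope mass balance: δ_bulk = Σ fᵢ·δᵢ.
-45.7 = 0.429×δ_A + 0.240×(-56.8) + 0.331×(-16.0)
0.429·δ_A = -45.7 − (-18.928) = -26.772
δ_A = -26.772 / 0.429 = -62.41‰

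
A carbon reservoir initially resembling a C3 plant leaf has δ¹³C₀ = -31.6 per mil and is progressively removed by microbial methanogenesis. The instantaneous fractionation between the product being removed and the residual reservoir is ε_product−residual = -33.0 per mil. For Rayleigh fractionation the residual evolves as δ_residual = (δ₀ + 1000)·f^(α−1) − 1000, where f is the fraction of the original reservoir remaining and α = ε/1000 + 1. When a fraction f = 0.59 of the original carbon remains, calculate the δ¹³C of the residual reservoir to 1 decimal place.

-14.6 per mil

Rayleigh residual: δ_res = (δ₀ + 1000)·f^(α−1) − 1000
α = ε/1000 + 1 = 0.96700, so α − 1 = -0.03300
f^(α−1) = 0.59^(-0.03300) = 1.017564
δ_res = (-31.6 + 1000) × 1.017564 − 1000 = 985.409 − 1000 = -14.59 per mil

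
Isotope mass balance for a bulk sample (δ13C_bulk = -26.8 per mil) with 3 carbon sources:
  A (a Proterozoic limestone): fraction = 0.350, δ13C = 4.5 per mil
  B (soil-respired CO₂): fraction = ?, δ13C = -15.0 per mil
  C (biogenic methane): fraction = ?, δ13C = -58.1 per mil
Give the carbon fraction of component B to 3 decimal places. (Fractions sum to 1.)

Let f_B and f_C be the unknown fractions; fractions sum to 1 so f_B + f_C = 0.650.
Mass balance: Σ fᵢ·δᵢ = δ_bulk ⇒ f_B·(-15.0) + f_C·(-58.1) = -26.8 − (1.575) = -28.375
Substitute f_C = 0.650 − f_B:
f_B·(-15.0 − -58.1) = -28.375 − 0.650×(-58.1) = 9.390
f_B = 9.390 / 43.1 = 0.2179

0.218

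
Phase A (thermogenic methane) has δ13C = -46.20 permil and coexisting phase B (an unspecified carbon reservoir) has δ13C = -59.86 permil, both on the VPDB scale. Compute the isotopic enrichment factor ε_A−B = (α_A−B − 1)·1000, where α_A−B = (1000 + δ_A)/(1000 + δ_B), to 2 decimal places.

α_A−B = (1000 + -46.20) / (1000 + -59.86) = 953.80 / 940.14 = 1.014530
ε_A−B = (1.014530 − 1) × 1000 = 14.530 permil
(The approximation ε ≈ δ_A − δ_B would give 13.66 permil.)

14.53 permil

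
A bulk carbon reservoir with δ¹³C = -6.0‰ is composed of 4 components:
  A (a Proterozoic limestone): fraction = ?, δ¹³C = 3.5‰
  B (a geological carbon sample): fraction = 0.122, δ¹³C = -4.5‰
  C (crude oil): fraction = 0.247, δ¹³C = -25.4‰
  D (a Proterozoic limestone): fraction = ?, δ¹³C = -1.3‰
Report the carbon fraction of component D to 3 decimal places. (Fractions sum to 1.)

Let f_D and f_A be the unknown fractions; fractions sum to 1 so f_D + f_A = 0.631.
Mass balance: Σ fᵢ·δᵢ = δ_bulk ⇒ f_D·(-1.3) + f_A·(3.5) = -6.0 − (-6.823) = 0.823
Substitute f_A = 0.631 − f_D:
f_D·(-1.3 − 3.5) = 0.823 − 0.631×(3.5) = -1.386
f_D = -1.386 / -4.8 = 0.2887

0.289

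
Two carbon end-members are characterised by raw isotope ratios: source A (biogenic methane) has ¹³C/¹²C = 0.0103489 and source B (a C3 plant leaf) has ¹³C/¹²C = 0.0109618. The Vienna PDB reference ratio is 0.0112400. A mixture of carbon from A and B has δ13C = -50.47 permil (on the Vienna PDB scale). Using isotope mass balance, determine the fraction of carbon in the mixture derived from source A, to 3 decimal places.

0.472

δ_A = (0.0103489/0.0112400 − 1)×1000 = (0.920721 − 1)×1000 = -79.279 permil
δ_B = (0.0109618/0.0112400 − 1)×1000 = (0.975249 − 1)×1000 = -24.751 permil
f_A = (δ_mix − δ_B)/(δ_A − δ_B) = (-50.47 − (-24.751))/(-79.279 − (-24.751))
f_A = -25.719 / -54.528 = 0.4717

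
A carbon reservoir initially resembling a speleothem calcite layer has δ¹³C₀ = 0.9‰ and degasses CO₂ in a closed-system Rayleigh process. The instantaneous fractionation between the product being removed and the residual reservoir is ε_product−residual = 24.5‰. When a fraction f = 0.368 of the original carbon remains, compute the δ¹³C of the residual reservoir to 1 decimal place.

Rayleigh residual: δ_res = (δ₀ + 1000)·f^(α−1) − 1000
α = ε/1000 + 1 = 1.02450, so α − 1 = 0.02450
f^(α−1) = 0.368^(0.02450) = 0.975806
δ_res = (0.9 + 1000) × 0.975806 − 1000 = 976.684 − 1000 = -23.32‰

-23.3‰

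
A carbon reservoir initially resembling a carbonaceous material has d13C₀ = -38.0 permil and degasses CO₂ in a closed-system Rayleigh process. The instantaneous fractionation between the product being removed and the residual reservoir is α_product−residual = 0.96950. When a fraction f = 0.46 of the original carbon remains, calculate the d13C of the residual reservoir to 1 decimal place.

Rayleigh residual: δ_res = (δ₀ + 1000)·f^(α−1) − 1000
α − 1 = -0.03050
f^(α−1) = 0.46^(-0.03050) = 1.023967
δ_res = (-38.0 + 1000) × 1.023967 − 1000 = 985.056 − 1000 = -14.94 permil

-14.9 permil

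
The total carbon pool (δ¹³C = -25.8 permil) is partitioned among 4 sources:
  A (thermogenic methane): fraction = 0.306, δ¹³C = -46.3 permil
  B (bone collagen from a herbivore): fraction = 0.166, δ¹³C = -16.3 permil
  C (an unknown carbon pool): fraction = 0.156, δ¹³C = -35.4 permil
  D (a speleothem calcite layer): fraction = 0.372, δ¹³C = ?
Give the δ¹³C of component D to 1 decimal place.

-9.2 permil

Isotope mass balance: δ_bulk = Σ fᵢ·δᵢ.
-25.8 = 0.306×(-46.3) + 0.166×(-16.3) + 0.156×(-35.4) + 0.372×δ_D
0.372·δ_D = -25.8 − (-22.396) = -3.404
δ_D = -3.404 / 0.372 = -9.15 permil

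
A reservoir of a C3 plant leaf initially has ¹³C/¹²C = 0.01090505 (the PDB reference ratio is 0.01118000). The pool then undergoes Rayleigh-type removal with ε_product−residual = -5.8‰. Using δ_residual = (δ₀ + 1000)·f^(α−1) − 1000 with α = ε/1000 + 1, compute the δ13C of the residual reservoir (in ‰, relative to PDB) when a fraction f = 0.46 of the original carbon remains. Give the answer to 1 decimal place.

δ₀ = (0.01090505/0.01118000 − 1)×1000 = (0.975407 − 1)×1000 = -24.593‰
α − 1 = ε/1000 = -0.0058
f^(α−1) = 0.46^(-0.0058) = 1.004514
δ_res = (-24.593 + 1000) × 1.004514 − 1000 = 979.810 − 1000 = -20.19‰

-20.2‰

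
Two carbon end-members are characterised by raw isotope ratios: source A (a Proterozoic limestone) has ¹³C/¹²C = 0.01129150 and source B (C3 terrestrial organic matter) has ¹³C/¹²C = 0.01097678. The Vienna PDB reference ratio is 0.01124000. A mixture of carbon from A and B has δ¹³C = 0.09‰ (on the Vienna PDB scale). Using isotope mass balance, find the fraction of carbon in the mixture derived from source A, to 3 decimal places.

0.840

δ_A = (0.01129150/0.01124000 − 1)×1000 = (1.004582 − 1)×1000 = 4.582‰
δ_B = (0.01097678/0.01124000 − 1)×1000 = (0.976582 − 1)×1000 = -23.418‰
f_A = (δ_mix − δ_B)/(δ_A − δ_B) = (0.09 − (-23.418))/(4.582 − (-23.418))
f_A = 23.508 / 28.000 = 0.8396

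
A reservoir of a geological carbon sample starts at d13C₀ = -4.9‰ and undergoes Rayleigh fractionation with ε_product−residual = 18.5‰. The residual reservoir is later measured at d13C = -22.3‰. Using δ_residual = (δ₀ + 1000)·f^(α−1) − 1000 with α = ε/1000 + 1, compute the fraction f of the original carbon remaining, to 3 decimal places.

0.385

α − 1 = ε/1000 = 0.0185
(δ_res + 1000)/(δ₀ + 1000) = (-22.3 + 1000)/(-4.9 + 1000) = 977.7/995.1 = 0.982514
f = 0.982514^(1/0.0185) = exp(ln(0.982514)/0.0185) = exp(-0.01764/0.0185)
f = exp(-0.9535) = 0.3854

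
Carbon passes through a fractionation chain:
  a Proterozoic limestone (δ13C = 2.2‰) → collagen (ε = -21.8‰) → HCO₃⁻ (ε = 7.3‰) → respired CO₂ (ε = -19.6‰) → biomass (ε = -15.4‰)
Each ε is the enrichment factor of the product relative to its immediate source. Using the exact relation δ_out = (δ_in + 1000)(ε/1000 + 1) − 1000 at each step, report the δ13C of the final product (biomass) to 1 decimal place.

-46.8‰

step 1: δ = (2.20 + 1000)·(-21.8/1000 + 1) − 1000 = -19.65‰
step 2: δ = (-19.65 + 1000)·(7.3/1000 + 1) − 1000 = -12.49‰
step 3: δ = (-12.49 + 1000)·(-19.6/1000 + 1) − 1000 = -31.85‰
step 4: δ = (-31.85 + 1000)·(-15.4/1000 + 1) − 1000 = -46.76‰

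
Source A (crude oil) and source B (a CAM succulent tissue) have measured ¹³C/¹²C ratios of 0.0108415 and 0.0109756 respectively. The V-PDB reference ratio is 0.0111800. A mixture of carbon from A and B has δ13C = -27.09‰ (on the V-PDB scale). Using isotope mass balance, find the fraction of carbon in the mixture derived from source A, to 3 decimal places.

δ_A = (0.0108415/0.0111800 − 1)×1000 = (0.969723 − 1)×1000 = -30.277‰
δ_B = (0.0109756/0.0111800 − 1)×1000 = (0.981717 − 1)×1000 = -18.283‰
f_A = (δ_mix − δ_B)/(δ_A − δ_B) = (-27.09 − (-18.283))/(-30.277 − (-18.283))
f_A = -8.807 / -11.995 = 0.7343

0.734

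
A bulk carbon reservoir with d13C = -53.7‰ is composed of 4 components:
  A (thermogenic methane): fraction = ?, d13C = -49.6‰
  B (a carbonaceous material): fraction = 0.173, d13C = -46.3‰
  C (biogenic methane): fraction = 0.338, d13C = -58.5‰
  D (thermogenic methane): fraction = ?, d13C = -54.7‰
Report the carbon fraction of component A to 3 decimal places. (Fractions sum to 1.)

0.163

Let f_A and f_D be the unknown fractions; fractions sum to 1 so f_A + f_D = 0.489.
Mass balance: Σ fᵢ·δᵢ = δ_bulk ⇒ f_A·(-49.6) + f_D·(-54.7) = -53.7 − (-27.783) = -25.917
Substitute f_D = 0.489 − f_A:
f_A·(-49.6 − -54.7) = -25.917 − 0.489×(-54.7) = 0.831
f_A = 0.831 / 5.1 = 0.1630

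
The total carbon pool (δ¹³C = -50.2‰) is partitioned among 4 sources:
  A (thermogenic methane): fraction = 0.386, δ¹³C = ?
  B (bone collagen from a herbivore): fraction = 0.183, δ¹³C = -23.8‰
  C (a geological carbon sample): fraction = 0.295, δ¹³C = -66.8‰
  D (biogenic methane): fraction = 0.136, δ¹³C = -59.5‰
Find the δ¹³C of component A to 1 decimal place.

Isotope mass balance: δ_bulk = Σ fᵢ·δᵢ.
-50.2 = 0.386×δ_A + 0.183×(-23.8) + 0.295×(-66.8) + 0.136×(-59.5)
0.386·δ_A = -50.2 − (-32.153) = -18.047
δ_A = -18.047 / 0.386 = -46.75‰

-46.8‰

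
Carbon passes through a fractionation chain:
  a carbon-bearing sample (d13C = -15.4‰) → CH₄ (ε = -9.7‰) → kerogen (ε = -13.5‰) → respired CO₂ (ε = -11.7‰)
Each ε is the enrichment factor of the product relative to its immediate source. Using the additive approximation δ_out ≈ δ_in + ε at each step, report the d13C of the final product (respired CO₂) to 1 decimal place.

-50.3‰

step 1: δ ≈ -15.4 + (-9.7) = -25.1‰
step 2: δ ≈ -25.1 + (-13.5) = -38.6‰
step 3: δ ≈ -38.6 + (-11.7) = -50.3‰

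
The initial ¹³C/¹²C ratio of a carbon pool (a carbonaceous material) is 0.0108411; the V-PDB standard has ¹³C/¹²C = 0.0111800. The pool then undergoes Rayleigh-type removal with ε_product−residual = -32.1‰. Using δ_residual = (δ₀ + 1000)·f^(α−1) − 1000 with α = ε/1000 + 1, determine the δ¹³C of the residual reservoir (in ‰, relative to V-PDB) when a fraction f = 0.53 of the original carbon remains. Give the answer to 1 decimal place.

-10.3‰

δ₀ = (0.0108411/0.0111800 − 1)×1000 = (0.969687 − 1)×1000 = -30.313‰
α − 1 = ε/1000 = -0.0321
f^(α−1) = 0.53^(-0.0321) = 1.020589
δ_res = (-30.313 + 1000) × 1.020589 − 1000 = 989.652 − 1000 = -10.35‰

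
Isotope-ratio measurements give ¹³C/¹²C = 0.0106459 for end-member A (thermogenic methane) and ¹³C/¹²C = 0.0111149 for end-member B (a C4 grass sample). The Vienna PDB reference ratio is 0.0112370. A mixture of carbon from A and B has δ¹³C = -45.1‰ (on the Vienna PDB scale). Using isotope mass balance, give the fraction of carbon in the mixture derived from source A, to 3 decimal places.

0.820

δ_A = (0.0106459/0.0112370 − 1)×1000 = (0.947397 − 1)×1000 = -52.603‰
δ_B = (0.0111149/0.0112370 − 1)×1000 = (0.989134 − 1)×1000 = -10.866‰
f_A = (δ_mix − δ_B)/(δ_A − δ_B) = (-45.1 − (-10.866))/(-52.603 − (-10.866))
f_A = -34.234 / -41.737 = 0.8202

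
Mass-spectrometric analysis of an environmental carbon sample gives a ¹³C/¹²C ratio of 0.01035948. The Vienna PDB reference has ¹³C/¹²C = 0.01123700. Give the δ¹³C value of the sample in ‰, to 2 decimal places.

-78.09‰

δ¹³C = (R_sample / R_standard − 1) × 1000
R_sample / R_standard = 0.01035948 / 0.01123700 = 0.921908
δ¹³C = (0.921908 − 1) × 1000 = -78.092‰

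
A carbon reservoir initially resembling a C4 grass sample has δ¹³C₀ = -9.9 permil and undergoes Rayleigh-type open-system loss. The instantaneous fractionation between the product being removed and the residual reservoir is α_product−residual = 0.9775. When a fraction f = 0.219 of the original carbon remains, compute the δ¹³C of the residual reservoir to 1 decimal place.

Rayleigh residual: δ_res = (δ₀ + 1000)·f^(α−1) − 1000
α − 1 = -0.02250
f^(α−1) = 0.219^(-0.02250) = 1.034761
δ_res = (-9.9 + 1000) × 1.034761 − 1000 = 1024.517 − 1000 = 24.52 permil

24.5 permil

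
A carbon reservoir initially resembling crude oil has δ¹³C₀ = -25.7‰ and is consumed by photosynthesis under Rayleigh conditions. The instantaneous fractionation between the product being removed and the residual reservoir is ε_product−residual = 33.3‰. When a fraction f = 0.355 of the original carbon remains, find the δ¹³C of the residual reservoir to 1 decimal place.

Rayleigh residual: δ_res = (δ₀ + 1000)·f^(α−1) − 1000
α = ε/1000 + 1 = 1.03330, so α − 1 = 0.03330
f^(α−1) = 0.355^(0.03330) = 0.966101
δ_res = (-25.7 + 1000) × 0.966101 − 1000 = 941.272 − 1000 = -58.73‰

-58.7‰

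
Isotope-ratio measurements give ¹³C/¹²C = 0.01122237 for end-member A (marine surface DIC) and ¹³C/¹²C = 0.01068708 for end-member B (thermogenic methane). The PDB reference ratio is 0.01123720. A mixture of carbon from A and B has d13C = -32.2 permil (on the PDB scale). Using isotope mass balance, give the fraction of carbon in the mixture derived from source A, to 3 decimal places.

0.352

δ_A = (0.01122237/0.01123720 − 1)×1000 = (0.998680 − 1)×1000 = -1.320 permil
δ_B = (0.01068708/0.01123720 − 1)×1000 = (0.951045 − 1)×1000 = -48.955 permil
f_A = (δ_mix − δ_B)/(δ_A − δ_B) = (-32.2 − (-48.955))/(-1.320 − (-48.955))
f_A = 16.755 / 47.636 = 0.3517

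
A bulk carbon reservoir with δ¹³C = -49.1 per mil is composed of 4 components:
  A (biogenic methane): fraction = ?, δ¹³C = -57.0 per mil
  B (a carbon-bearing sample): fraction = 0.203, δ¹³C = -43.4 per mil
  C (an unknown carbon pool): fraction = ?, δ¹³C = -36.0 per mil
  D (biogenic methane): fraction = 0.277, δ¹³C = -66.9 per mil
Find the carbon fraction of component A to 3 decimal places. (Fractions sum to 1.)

Let f_A and f_C be the unknown fractions; fractions sum to 1 so f_A + f_C = 0.520.
Mass balance: Σ fᵢ·δᵢ = δ_bulk ⇒ f_A·(-57.0) + f_C·(-36.0) = -49.1 − (-27.342) = -21.758
Substitute f_C = 0.520 − f_A:
f_A·(-57.0 − -36.0) = -21.758 − 0.520×(-36.0) = -3.038
f_A = -3.038 / -21.0 = 0.1447

0.145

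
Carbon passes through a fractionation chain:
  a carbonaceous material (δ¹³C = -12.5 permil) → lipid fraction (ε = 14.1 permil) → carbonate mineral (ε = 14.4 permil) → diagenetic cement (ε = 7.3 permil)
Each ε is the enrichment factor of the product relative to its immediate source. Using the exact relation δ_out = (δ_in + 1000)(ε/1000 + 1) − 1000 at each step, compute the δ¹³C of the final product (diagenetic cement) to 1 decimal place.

step 1: δ = (-12.50 + 1000)·(14.1/1000 + 1) − 1000 = 1.42 permil
step 2: δ = (1.42 + 1000)·(14.4/1000 + 1) − 1000 = 15.84 permil
step 3: δ = (15.84 + 1000)·(7.3/1000 + 1) − 1000 = 23.26 permil

23.3 permil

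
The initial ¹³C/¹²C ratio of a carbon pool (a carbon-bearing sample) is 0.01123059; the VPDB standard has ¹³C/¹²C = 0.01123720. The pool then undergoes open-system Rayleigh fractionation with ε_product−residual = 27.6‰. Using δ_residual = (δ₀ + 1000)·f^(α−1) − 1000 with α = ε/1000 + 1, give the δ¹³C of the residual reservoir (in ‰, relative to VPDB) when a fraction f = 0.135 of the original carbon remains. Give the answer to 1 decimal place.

-54.3‰

δ₀ = (0.01123059/0.01123720 − 1)×1000 = (0.999412 − 1)×1000 = -0.588‰
α − 1 = ε/1000 = 0.0276
f^(α−1) = 0.135^(0.0276) = 0.946231
δ_res = (-0.588 + 1000) × 0.946231 − 1000 = 945.674 − 1000 = -54.33‰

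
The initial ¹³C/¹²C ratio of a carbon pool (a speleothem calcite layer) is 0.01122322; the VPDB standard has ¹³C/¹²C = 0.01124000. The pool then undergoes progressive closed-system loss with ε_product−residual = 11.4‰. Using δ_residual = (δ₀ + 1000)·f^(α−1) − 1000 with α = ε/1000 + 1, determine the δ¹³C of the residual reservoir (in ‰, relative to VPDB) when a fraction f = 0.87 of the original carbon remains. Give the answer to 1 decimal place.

-3.1‰

δ₀ = (0.01122322/0.01124000 − 1)×1000 = (0.998507 − 1)×1000 = -1.493‰
α − 1 = ε/1000 = 0.0114
f^(α−1) = 0.87^(0.0114) = 0.998414
δ_res = (-1.493 + 1000) × 0.998414 − 1000 = 996.923 − 1000 = -3.08‰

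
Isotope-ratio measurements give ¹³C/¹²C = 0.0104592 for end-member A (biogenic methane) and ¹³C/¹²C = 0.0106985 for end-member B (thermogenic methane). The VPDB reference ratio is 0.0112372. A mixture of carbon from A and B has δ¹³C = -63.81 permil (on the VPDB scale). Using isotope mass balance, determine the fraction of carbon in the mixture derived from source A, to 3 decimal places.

δ_A = (0.0104592/0.0112372 − 1)×1000 = (0.930766 − 1)×1000 = -69.234 permil
δ_B = (0.0106985/0.0112372 − 1)×1000 = (0.952061 − 1)×1000 = -47.939 permil
f_A = (δ_mix − δ_B)/(δ_A − δ_B) = (-63.81 − (-47.939))/(-69.234 − (-47.939))
f_A = -15.871 / -21.295 = 0.7453

0.745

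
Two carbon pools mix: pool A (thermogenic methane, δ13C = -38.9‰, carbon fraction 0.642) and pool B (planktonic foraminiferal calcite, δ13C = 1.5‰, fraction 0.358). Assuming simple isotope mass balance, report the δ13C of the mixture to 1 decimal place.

δ_mix = f_A·δ_A + f_B·δ_B
δ_mix = 0.642 × (-38.9) + 0.358 × (1.5)
δ_mix = -24.97 + 0.54 = -24.44‰

-24.4‰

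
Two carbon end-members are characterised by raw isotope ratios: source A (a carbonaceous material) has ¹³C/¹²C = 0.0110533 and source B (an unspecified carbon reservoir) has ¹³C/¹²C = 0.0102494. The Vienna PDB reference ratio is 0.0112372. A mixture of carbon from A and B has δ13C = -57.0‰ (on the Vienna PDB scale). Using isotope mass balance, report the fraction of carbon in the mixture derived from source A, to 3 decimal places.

0.432

δ_A = (0.0110533/0.0112372 − 1)×1000 = (0.983635 − 1)×1000 = -16.365‰
δ_B = (0.0102494/0.0112372 − 1)×1000 = (0.912096 − 1)×1000 = -87.904‰
f_A = (δ_mix − δ_B)/(δ_A − δ_B) = (-57.0 − (-87.904))/(-16.365 − (-87.904))
f_A = 30.904 / 71.539 = 0.4320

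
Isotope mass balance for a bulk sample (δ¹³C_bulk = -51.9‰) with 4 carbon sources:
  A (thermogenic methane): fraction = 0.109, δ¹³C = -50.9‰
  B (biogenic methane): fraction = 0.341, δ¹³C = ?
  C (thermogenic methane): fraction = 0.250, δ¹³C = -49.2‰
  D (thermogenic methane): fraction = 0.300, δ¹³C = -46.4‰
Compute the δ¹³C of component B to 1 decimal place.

Isotope mass balance: δ_bulk = Σ fᵢ·δᵢ.
-51.9 = 0.109×(-50.9) + 0.341×δ_B + 0.250×(-49.2) + 0.300×(-46.4)
0.341·δ_B = -51.9 − (-31.768) = -20.132
δ_B = -20.132 / 0.341 = -59.04‰

-59.0‰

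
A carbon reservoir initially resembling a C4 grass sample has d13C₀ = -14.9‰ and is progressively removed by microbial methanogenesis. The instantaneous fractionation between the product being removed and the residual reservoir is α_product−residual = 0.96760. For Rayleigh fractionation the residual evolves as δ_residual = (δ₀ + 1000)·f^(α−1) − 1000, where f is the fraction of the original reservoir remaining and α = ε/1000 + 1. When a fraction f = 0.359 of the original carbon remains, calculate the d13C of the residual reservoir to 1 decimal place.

Rayleigh residual: δ_res = (δ₀ + 1000)·f^(α−1) − 1000
α − 1 = -0.03240
f^(α−1) = 0.359^(-0.03240) = 1.033749
δ_res = (-14.9 + 1000) × 1.033749 − 1000 = 1018.346 − 1000 = 18.35‰

18.3‰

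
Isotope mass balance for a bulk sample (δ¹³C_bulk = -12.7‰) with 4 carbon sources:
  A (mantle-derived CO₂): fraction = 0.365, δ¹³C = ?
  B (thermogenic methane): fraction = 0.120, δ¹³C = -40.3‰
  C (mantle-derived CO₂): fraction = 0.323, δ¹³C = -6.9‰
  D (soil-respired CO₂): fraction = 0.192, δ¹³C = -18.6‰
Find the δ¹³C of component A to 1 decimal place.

-5.7‰

Isotope mass balance: δ_bulk = Σ fᵢ·δᵢ.
-12.7 = 0.365×δ_A + 0.120×(-40.3) + 0.323×(-6.9) + 0.192×(-18.6)
0.365·δ_A = -12.7 − (-10.636) = -2.064
δ_A = -2.064 / 0.365 = -5.66‰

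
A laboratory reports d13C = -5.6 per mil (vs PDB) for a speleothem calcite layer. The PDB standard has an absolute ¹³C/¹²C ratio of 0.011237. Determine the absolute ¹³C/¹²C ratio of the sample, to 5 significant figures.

0.011174

R_sample = R_standard × (d13C/1000 + 1)
R_sample = 0.011237 × (-5.6/1000 + 1) = 0.011237 × 0.994400
R_sample = 0.0111741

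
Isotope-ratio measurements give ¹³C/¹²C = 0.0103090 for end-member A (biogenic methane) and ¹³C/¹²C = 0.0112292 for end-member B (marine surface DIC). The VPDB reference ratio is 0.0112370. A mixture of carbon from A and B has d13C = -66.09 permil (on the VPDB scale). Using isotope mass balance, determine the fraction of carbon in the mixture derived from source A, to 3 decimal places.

δ_A = (0.0103090/0.0112370 − 1)×1000 = (0.917416 − 1)×1000 = -82.584 permil
δ_B = (0.0112292/0.0112370 − 1)×1000 = (0.999306 − 1)×1000 = -0.694 permil
f_A = (δ_mix − δ_B)/(δ_A − δ_B) = (-66.09 − (-0.694))/(-82.584 − (-0.694))
f_A = -65.396 / -81.890 = 0.7986

0.799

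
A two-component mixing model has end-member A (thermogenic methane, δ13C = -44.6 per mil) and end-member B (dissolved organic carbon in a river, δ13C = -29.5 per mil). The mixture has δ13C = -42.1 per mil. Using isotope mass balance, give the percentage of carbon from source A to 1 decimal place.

δ_mix = f_A·δ_A + (1 − f_A)·δ_B  ⇒  f_A = (δ_mix − δ_B)/(δ_A − δ_B)
f_A = (-42.1 − (-29.5)) / (-44.6 − (-29.5))
f_A = -12.6 / -15.1 = 0.8344

83.4%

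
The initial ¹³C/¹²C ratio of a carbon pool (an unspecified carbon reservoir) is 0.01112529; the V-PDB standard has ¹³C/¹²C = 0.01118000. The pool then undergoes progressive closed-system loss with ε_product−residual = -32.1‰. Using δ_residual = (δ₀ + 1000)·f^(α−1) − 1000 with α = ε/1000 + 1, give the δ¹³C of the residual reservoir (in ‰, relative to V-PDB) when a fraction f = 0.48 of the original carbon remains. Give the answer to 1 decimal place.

18.8‰

δ₀ = (0.01112529/0.01118000 − 1)×1000 = (0.995106 − 1)×1000 = -4.894‰
α − 1 = ε/1000 = -0.0321
f^(α−1) = 0.48^(-0.0321) = 1.023840
δ_res = (-4.894 + 1000) × 1.023840 − 1000 = 1018.830 − 1000 = 18.83‰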